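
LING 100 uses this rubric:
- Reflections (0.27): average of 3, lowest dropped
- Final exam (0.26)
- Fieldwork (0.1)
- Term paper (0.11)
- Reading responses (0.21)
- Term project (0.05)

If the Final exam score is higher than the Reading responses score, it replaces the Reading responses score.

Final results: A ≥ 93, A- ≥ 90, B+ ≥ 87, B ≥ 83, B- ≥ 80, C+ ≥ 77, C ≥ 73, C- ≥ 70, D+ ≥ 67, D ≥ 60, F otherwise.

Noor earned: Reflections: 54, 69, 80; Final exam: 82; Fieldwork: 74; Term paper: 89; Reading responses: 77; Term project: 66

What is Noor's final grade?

Reflections: drop 54 → average of remaining 2 = 149/2 = 74.5
Final exam (82) > Reading responses (77), so Reading responses counts as 82.
Weighted total:
  Reflections 74.5 × 0.27 = 20.115
  Final exam 82 × 0.26 = 21.32
  Fieldwork 74 × 0.1 = 7.4
  Term paper 89 × 0.11 = 9.79
  Reading responses 82 × 0.21 = 17.22
  Term project 66 × 0.05 = 3.3
Sum = 79.145
79.145 is ≥ 77 and < 80 → C+

C+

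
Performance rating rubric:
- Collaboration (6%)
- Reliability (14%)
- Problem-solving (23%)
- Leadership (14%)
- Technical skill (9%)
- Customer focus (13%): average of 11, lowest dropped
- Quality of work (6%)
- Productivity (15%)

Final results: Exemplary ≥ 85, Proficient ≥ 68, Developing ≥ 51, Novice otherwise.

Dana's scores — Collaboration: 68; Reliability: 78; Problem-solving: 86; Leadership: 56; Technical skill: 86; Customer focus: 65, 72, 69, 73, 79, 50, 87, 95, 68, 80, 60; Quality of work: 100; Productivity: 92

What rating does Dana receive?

Proficient

Customer focus: drop 50 → average of remaining 10 = 748/10 = 74.8
Weighted total:
  Collaboration 68 × 0.06 = 4.08
  Reliability 78 × 0.14 = 10.92
  Problem-solving 86 × 0.23 = 19.78
  Leadership 56 × 0.14 = 7.84
  Technical skill 86 × 0.09 = 7.74
  Customer focus 74.8 × 0.13 = 9.724
  Quality of work 100 × 0.06 = 6
  Productivity 92 × 0.15 = 13.8
Sum = 79.884
79.884 is ≥ 68 and < 85 → Proficient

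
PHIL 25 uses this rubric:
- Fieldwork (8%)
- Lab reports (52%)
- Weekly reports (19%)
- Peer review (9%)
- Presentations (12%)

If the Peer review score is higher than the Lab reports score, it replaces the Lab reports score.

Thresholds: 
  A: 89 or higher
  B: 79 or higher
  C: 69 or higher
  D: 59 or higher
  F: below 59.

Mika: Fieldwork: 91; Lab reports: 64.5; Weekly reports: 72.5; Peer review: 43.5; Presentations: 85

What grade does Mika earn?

Peer review (43.5) ≤ Lab reports (64.5), so Lab reports stays at 64.5.
Weighted total:
  Fieldwork 91 × 0.08 = 7.28
  Lab reports 64.5 × 0.52 = 33.54
  Weekly reports 72.5 × 0.19 = 13.775
  Peer review 43.5 × 0.09 = 3.915
  Presentations 85 × 0.12 = 10.2
Sum = 68.71
68.71 is ≥ 59 and < 69 → D

D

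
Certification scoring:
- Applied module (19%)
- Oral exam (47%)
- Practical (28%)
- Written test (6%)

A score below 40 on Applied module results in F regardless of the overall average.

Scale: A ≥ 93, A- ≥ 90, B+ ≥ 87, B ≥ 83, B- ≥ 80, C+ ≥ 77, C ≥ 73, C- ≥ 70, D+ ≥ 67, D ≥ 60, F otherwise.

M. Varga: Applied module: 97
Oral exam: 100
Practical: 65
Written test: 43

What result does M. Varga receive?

B

Applied module score 97 ≥ 40: minimum met.
Weighted total:
  Applied module 97 × 0.19 = 18.43
  Oral exam 100 × 0.47 = 47
  Practical 65 × 0.28 = 18.2
  Written test 43 × 0.06 = 2.58
Sum = 86.21
86.21 is ≥ 83 and < 87 → B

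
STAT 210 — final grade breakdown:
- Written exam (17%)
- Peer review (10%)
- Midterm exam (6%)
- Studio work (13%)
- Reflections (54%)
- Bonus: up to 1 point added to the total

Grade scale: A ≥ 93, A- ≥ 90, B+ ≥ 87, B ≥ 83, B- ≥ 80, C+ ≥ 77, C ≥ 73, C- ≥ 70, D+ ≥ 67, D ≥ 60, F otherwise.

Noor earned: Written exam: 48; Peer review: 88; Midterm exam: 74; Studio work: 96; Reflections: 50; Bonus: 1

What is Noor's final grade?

Weighted total:
  Written exam 48 × 0.17 = 8.16
  Peer review 88 × 0.1 = 8.8
  Midterm exam 74 × 0.06 = 4.44
  Studio work 96 × 0.13 = 12.48
  Reflections 50 × 0.54 = 27
Sum = 60.88
Bonus: 60.88 + 1 = 61.88
61.88 is ≥ 60 and < 67 → D

D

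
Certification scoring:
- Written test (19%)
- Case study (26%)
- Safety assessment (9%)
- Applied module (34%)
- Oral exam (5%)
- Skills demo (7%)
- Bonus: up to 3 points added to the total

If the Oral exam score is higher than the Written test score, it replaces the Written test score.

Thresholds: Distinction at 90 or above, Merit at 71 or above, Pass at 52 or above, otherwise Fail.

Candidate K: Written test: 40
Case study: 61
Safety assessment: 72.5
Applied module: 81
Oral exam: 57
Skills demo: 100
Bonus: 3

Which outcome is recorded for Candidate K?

Merit

Oral exam (57) > Written test (40), so Written test counts as 57.
Weighted total:
  Written test 57 × 0.19 = 10.83
  Case study 61 × 0.26 = 15.86
  Safety assessment 72.5 × 0.09 = 6.525
  Applied module 81 × 0.34 = 27.54
  Oral exam 57 × 0.05 = 2.85
  Skills demo 100 × 0.07 = 7
Sum = 70.605
Bonus: 70.605 + 3 = 73.605
73.605 is ≥ 71 and < 90 → Merit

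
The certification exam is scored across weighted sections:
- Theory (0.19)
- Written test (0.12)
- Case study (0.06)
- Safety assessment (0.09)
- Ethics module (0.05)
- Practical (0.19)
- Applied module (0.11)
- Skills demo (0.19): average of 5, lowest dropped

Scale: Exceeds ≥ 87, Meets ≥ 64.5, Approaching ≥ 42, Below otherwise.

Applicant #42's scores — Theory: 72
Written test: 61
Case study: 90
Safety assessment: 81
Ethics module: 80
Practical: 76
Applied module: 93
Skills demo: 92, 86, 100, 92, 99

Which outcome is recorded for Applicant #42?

Meets

Skills demo: drop 86 → average of remaining 4 = 383/4 = 95.75
Weighted total:
  Theory 72 × 0.19 = 13.68
  Written test 61 × 0.12 = 7.32
  Case study 90 × 0.06 = 5.4
  Safety assessment 81 × 0.09 = 7.29
  Ethics module 80 × 0.05 = 4
  Practical 76 × 0.19 = 14.44
  Applied module 93 × 0.11 = 10.23
  Skills demo 95.75 × 0.19 = 18.1925
Sum = 80.5525
80.5525 is ≥ 64.5 and < 87 → Meets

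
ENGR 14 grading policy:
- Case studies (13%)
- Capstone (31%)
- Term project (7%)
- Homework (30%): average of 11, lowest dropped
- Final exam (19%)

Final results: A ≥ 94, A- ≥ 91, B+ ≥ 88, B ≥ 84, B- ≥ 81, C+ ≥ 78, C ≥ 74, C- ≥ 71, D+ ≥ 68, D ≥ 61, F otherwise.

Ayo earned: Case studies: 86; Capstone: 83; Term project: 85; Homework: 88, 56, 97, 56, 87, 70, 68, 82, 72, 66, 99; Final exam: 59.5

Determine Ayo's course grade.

C

Homework: drop 56 → average of remaining 10 = 785/10 = 78.5
Weighted total:
  Case studies 86 × 0.13 = 11.18
  Capstone 83 × 0.31 = 25.73
  Term project 85 × 0.07 = 5.95
  Homework 78.5 × 0.3 = 23.55
  Final exam 59.5 × 0.19 = 11.305
Sum = 77.715
77.715 is ≥ 74 and < 78 → C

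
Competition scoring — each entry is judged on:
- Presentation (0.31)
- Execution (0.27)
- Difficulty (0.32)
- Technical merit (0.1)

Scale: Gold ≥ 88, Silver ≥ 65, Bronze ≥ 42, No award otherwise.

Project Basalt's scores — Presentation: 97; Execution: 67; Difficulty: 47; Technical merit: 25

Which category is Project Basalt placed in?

Weighted total:
  Presentation 97 × 0.31 = 30.07
  Execution 67 × 0.27 = 18.09
  Difficulty 47 × 0.32 = 15.04
  Technical merit 25 × 0.1 = 2.5
Sum = 65.7
65.7 is ≥ 65 and < 88 → Silver

Silver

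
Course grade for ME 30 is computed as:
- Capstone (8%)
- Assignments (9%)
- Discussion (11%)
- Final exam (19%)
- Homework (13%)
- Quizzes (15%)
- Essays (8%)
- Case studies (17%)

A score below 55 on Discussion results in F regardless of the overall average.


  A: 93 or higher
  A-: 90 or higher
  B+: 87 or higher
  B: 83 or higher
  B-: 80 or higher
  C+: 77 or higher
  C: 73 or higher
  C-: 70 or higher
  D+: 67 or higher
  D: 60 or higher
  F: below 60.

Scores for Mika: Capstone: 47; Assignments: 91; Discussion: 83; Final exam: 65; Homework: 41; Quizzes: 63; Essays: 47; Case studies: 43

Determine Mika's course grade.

F

Discussion score 83 ≥ 55: minimum met.
Weighted total:
  Capstone 47 × 0.08 = 3.76
  Assignments 91 × 0.09 = 8.19
  Discussion 83 × 0.11 = 9.13
  Final exam 65 × 0.19 = 12.35
  Homework 41 × 0.13 = 5.33
  Quizzes 63 × 0.15 = 9.45
  Essays 47 × 0.08 = 3.76
  Case studies 43 × 0.17 = 7.31
Sum = 59.28
59.28 < 60 → F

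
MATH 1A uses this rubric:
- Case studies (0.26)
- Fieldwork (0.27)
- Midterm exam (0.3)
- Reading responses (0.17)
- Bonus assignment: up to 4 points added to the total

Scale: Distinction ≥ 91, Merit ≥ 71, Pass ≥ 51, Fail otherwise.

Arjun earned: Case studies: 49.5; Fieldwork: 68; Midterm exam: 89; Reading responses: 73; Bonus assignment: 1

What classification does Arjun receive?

Weighted total:
  Case studies 49.5 × 0.26 = 12.87
  Fieldwork 68 × 0.27 = 18.36
  Midterm exam 89 × 0.3 = 26.7
  Reading responses 73 × 0.17 = 12.41
Sum = 70.34
Bonus assignment: 70.34 + 1 = 71.34
71.34 is ≥ 71 and < 91 → Merit

Merit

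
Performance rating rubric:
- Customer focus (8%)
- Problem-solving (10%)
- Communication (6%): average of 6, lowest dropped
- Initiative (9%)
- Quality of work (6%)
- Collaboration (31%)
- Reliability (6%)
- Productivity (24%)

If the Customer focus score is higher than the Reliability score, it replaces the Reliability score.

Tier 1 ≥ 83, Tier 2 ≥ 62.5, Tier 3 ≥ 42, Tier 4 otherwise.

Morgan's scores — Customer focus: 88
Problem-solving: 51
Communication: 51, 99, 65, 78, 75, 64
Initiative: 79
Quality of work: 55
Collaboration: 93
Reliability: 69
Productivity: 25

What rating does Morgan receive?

Tier 2

Communication: drop 51 → average of remaining 5 = 381/5 = 76.2
Customer focus (88) > Reliability (69), so Reliability counts as 88.
Weighted total:
  Customer focus 88 × 0.08 = 7.04
  Problem-solving 51 × 0.1 = 5.1
  Communication 76.2 × 0.06 = 4.572
  Initiative 79 × 0.09 = 7.11
  Quality of work 55 × 0.06 = 3.3
  Collaboration 93 × 0.31 = 28.83
  Reliability 88 × 0.06 = 5.28
  Productivity 25 × 0.24 = 6
Sum = 67.232
67.232 is ≥ 62.5 and < 83 → Tier 2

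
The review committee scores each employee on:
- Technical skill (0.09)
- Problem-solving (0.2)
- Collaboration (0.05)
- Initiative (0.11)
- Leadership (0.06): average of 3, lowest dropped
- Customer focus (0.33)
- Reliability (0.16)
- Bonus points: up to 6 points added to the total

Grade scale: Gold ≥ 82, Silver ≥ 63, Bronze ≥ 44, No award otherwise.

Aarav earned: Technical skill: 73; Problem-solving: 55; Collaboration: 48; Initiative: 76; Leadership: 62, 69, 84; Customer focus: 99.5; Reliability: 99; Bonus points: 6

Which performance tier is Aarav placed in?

Leadership: drop 62 → average of remaining 2 = 153/2 = 76.5
Weighted total:
  Technical skill 73 × 0.09 = 6.57
  Problem-solving 55 × 0.2 = 11
  Collaboration 48 × 0.05 = 2.4
  Initiative 76 × 0.11 = 8.36
  Leadership 76.5 × 0.06 = 4.59
  Customer focus 99.5 × 0.33 = 32.835
  Reliability 99 × 0.16 = 15.84
Sum = 81.595
Bonus points: 81.595 + 6 = 87.595
87.595 ≥ 82 → Gold

Gold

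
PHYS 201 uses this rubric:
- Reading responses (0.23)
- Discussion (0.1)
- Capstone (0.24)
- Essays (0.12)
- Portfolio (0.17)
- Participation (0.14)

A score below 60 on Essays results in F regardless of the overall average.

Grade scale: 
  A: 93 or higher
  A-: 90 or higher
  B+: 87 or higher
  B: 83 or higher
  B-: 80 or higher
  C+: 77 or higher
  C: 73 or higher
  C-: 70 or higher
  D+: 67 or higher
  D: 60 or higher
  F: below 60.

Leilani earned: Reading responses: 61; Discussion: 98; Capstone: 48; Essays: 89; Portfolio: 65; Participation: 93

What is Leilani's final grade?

Essays score 89 ≥ 60: minimum met.
Weighted total:
  Reading responses 61 × 0.23 = 14.03
  Discussion 98 × 0.1 = 9.8
  Capstone 48 × 0.24 = 11.52
  Essays 89 × 0.12 = 10.68
  Portfolio 65 × 0.17 = 11.05
  Participation 93 × 0.14 = 13.02
Sum = 70.1
70.1 is ≥ 70 and < 73 → C-

C-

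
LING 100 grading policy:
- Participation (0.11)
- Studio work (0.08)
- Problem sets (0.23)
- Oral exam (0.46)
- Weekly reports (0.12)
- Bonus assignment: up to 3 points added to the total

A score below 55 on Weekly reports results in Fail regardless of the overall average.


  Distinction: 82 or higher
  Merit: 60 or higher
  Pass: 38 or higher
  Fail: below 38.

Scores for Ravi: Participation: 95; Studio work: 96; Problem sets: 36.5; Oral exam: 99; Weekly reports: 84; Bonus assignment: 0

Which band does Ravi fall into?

Weekly reports score 84 ≥ 55: minimum met.
Weighted total:
  Participation 95 × 0.11 = 10.45
  Studio work 96 × 0.08 = 7.68
  Problem sets 36.5 × 0.23 = 8.395
  Oral exam 99 × 0.46 = 45.54
  Weekly reports 84 × 0.12 = 10.08
Sum = 82.145
Bonus assignment: 82.145 + 0 = 82.145
82.145 ≥ 82 → Distinction

Distinction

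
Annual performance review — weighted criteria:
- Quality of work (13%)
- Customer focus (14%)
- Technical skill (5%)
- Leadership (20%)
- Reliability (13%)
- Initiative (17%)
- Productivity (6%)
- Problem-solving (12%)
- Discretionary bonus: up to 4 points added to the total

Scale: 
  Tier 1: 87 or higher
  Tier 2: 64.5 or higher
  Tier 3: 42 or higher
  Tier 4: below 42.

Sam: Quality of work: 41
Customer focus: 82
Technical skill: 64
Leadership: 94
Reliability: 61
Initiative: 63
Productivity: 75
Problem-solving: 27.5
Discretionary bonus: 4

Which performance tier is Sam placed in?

Weighted total:
  Quality of work 41 × 0.13 = 5.33
  Customer focus 82 × 0.14 = 11.48
  Technical skill 64 × 0.05 = 3.2
  Leadership 94 × 0.2 = 18.8
  Reliability 61 × 0.13 = 7.93
  Initiative 63 × 0.17 = 10.71
  Productivity 75 × 0.06 = 4.5
  Problem-solving 27.5 × 0.12 = 3.3
Sum = 65.25
Discretionary bonus: 65.25 + 4 = 69.25
69.25 is ≥ 64.5 and < 87 → Tier 2

Tier 2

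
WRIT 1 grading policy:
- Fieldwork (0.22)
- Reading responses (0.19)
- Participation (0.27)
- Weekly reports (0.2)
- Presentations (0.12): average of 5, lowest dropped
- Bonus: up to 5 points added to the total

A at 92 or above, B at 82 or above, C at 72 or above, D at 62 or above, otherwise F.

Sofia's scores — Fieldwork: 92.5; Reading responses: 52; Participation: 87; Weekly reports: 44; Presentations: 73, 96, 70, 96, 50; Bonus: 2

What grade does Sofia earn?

C

Presentations: drop 50 → average of remaining 4 = 335/4 = 83.75
Weighted total:
  Fieldwork 92.5 × 0.22 = 20.35
  Reading responses 52 × 0.19 = 9.88
  Participation 87 × 0.27 = 23.49
  Weekly reports 44 × 0.2 = 8.8
  Presentations 83.75 × 0.12 = 10.05
Sum = 72.57
Bonus: 72.57 + 2 = 74.57
74.57 is ≥ 72 and < 82 → C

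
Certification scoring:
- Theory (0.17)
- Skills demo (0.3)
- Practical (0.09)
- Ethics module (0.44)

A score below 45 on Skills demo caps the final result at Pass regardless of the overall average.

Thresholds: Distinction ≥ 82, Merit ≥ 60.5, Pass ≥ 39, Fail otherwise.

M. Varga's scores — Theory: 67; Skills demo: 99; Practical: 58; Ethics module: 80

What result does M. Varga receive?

Merit

Skills demo score 99 ≥ 45: minimum met.
Weighted total:
  Theory 67 × 0.17 = 11.39
  Skills demo 99 × 0.3 = 29.7
  Practical 58 × 0.09 = 5.22
  Ethics module 80 × 0.44 = 35.2
Sum = 81.51
81.51 is ≥ 60.5 and < 82 → Merit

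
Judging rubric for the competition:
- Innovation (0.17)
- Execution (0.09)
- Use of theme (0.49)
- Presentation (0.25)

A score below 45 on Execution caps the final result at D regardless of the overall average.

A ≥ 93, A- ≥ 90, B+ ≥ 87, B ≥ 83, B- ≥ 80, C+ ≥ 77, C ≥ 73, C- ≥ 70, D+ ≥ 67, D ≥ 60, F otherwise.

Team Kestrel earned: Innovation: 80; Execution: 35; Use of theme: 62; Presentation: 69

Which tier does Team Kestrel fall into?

Execution score 35 < 45: minimum not met.
Weighted total:
  Innovation 80 × 0.17 = 13.6
  Execution 35 × 0.09 = 3.15
  Use of theme 62 × 0.49 = 30.38
  Presentation 69 × 0.25 = 17.25
Sum = 64.38
64.38 would be D; cap at D applies → D.

D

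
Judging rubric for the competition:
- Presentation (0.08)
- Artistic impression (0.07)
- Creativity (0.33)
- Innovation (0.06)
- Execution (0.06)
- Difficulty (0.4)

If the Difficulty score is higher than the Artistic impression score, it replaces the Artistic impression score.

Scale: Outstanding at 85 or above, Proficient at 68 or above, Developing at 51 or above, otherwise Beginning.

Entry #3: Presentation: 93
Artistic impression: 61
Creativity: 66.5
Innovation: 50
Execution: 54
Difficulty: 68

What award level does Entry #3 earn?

Difficulty (68) > Artistic impression (61), so Artistic impression counts as 68.
Weighted total:
  Presentation 93 × 0.08 = 7.44
  Artistic impression 68 × 0.07 = 4.76
  Creativity 66.5 × 0.33 = 21.945
  Innovation 50 × 0.06 = 3
  Execution 54 × 0.06 = 3.24
  Difficulty 68 × 0.4 = 27.2
Sum = 67.585
67.585 is ≥ 51 and < 68 → Developing

Developing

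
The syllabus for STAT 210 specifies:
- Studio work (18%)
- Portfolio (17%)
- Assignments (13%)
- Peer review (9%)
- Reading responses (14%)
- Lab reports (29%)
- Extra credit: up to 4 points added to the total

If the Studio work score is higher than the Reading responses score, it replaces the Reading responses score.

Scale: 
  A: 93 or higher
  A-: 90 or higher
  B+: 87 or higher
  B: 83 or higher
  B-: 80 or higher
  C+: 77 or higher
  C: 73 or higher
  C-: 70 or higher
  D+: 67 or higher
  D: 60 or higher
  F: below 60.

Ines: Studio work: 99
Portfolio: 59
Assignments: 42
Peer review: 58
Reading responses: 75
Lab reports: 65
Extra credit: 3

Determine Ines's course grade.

Studio work (99) > Reading responses (75), so Reading responses counts as 99.
Weighted total:
  Studio work 99 × 0.18 = 17.82
  Portfolio 59 × 0.17 = 10.03
  Assignments 42 × 0.13 = 5.46
  Peer review 58 × 0.09 = 5.22
  Reading responses 99 × 0.14 = 13.86
  Lab reports 65 × 0.29 = 18.85
Sum = 71.24
Extra credit: 71.24 + 3 = 74.24
74.24 is ≥ 73 and < 77 → C

C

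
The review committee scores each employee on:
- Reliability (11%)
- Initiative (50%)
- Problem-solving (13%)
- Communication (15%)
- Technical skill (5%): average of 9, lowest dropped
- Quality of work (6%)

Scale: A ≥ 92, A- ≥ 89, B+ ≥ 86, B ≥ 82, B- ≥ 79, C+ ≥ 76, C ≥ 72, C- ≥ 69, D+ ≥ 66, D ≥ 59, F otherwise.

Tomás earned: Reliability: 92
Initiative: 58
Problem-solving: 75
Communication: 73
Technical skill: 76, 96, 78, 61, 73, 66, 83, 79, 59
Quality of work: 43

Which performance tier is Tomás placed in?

D+

Technical skill: drop 59 → average of remaining 8 = 612/8 = 76.5
Weighted total:
  Reliability 92 × 0.11 = 10.12
  Initiative 58 × 0.5 = 29
  Problem-solving 75 × 0.13 = 9.75
  Communication 73 × 0.15 = 10.95
  Technical skill 76.5 × 0.05 = 3.825
  Quality of work 43 × 0.06 = 2.58
Sum = 66.225
66.225 is ≥ 66 and < 69 → D+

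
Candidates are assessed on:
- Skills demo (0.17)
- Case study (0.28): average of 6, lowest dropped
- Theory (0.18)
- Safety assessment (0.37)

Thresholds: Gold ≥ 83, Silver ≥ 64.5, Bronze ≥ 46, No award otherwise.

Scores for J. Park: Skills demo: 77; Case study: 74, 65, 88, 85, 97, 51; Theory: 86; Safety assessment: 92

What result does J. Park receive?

Case study: drop 51 → average of remaining 5 = 409/5 = 81.8
Weighted total:
  Skills demo 77 × 0.17 = 13.09
  Case study 81.8 × 0.28 = 22.904
  Theory 86 × 0.18 = 15.48
  Safety assessment 92 × 0.37 = 34.04
Sum = 85.514
85.514 ≥ 83 → Gold

Gold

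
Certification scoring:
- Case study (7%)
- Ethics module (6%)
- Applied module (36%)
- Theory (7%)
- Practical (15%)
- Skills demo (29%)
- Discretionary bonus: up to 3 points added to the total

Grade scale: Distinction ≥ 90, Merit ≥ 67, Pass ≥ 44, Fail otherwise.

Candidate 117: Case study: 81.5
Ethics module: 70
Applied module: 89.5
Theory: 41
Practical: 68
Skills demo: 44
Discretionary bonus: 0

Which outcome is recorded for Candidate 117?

Weighted total:
  Case study 81.5 × 0.07 = 5.705
  Ethics module 70 × 0.06 = 4.2
  Applied module 89.5 × 0.36 = 32.22
  Theory 41 × 0.07 = 2.87
  Practical 68 × 0.15 = 10.2
  Skills demo 44 × 0.29 = 12.76
Sum = 67.955
Discretionary bonus: 67.955 + 0 = 67.955
67.955 is ≥ 67 and < 90 → Merit

Merit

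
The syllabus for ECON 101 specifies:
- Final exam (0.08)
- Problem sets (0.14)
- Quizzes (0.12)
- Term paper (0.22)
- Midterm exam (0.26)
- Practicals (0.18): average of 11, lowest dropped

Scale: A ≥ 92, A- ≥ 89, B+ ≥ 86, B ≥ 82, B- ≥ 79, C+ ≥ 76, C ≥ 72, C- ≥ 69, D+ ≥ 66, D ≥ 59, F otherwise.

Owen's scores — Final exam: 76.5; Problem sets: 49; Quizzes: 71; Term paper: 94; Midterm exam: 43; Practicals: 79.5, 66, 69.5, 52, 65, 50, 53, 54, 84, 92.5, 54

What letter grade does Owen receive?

D

Practicals: drop 50 → average of remaining 10 = 669.5/10 = 66.95
Weighted total:
  Final exam 76.5 × 0.08 = 6.12
  Problem sets 49 × 0.14 = 6.86
  Quizzes 71 × 0.12 = 8.52
  Term paper 94 × 0.22 = 20.68
  Midterm exam 43 × 0.26 = 11.18
  Practicals 66.95 × 0.18 = 12.051
Sum = 65.411
65.411 is ≥ 59 and < 66 → D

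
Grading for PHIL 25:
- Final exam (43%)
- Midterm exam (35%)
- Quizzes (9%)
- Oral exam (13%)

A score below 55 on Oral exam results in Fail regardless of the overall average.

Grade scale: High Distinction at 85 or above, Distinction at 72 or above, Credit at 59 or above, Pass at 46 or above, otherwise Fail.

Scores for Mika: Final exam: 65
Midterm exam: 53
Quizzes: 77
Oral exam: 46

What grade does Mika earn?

Oral exam score 46 < 55: minimum not met.
Weighted total:
  Final exam 65 × 0.43 = 27.95
  Midterm exam 53 × 0.35 = 18.55
  Quizzes 77 × 0.09 = 6.93
  Oral exam 46 × 0.13 = 5.98
Sum = 59.41
Because the Oral exam minimum was not met, the result is Fail.

Fail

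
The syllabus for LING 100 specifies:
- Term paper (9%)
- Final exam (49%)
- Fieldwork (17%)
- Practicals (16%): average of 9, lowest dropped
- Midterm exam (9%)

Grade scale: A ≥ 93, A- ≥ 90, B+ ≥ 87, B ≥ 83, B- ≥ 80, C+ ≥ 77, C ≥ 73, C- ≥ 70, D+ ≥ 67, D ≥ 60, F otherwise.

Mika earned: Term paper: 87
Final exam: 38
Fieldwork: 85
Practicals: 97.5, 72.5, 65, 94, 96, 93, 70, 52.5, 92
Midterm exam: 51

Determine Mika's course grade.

Practicals: drop 52.5 → average of remaining 8 = 680/8 = 85
Weighted total:
  Term paper 87 × 0.09 = 7.83
  Final exam 38 × 0.49 = 18.62
  Fieldwork 85 × 0.17 = 14.45
  Practicals 85 × 0.16 = 13.6
  Midterm exam 51 × 0.09 = 4.59
Sum = 59.09
59.09 < 60 → F

F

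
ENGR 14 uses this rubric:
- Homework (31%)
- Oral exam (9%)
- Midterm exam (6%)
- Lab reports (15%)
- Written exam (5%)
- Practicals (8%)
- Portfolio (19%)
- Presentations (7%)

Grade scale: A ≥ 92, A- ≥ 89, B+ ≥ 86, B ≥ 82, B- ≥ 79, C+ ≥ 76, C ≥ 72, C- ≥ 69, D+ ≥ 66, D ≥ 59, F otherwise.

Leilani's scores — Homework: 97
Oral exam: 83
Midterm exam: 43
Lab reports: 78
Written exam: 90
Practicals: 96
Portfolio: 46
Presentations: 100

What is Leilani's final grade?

B-

Weighted total:
  Homework 97 × 0.31 = 30.07
  Oral exam 83 × 0.09 = 7.47
  Midterm exam 43 × 0.06 = 2.58
  Lab reports 78 × 0.15 = 11.7
  Written exam 90 × 0.05 = 4.5
  Practicals 96 × 0.08 = 7.68
  Portfolio 46 × 0.19 = 8.74
  Presentations 100 × 0.07 = 7
Sum = 79.74
79.74 is ≥ 79 and < 82 → B-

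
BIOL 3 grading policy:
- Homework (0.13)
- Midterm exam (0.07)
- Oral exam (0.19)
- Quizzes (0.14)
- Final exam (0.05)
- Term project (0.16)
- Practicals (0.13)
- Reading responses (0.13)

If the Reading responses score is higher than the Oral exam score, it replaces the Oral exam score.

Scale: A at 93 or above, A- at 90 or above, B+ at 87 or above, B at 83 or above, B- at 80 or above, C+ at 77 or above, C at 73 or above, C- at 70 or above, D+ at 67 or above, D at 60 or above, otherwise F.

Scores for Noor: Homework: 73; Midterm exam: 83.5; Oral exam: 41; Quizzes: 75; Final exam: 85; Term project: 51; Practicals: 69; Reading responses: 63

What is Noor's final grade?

Reading responses (63) > Oral exam (41), so Oral exam counts as 63.
Weighted total:
  Homework 73 × 0.13 = 9.49
  Midterm exam 83.5 × 0.07 = 5.845
  Oral exam 63 × 0.19 = 11.97
  Quizzes 75 × 0.14 = 10.5
  Final exam 85 × 0.05 = 4.25
  Term project 51 × 0.16 = 8.16
  Practicals 69 × 0.13 = 8.97
  Reading responses 63 × 0.13 = 8.19
Sum = 67.375
67.375 is ≥ 67 and < 70 → D+

D+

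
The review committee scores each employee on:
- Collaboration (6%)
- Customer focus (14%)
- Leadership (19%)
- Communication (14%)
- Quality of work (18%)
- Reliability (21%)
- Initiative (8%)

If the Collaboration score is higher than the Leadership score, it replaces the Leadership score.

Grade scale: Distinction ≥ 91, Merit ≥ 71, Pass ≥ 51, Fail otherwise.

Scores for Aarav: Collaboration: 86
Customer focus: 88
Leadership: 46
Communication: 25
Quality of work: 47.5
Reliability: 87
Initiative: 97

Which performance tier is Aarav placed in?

Merit

Collaboration (86) > Leadership (46), so Leadership counts as 86.
Weighted total:
  Collaboration 86 × 0.06 = 5.16
  Customer focus 88 × 0.14 = 12.32
  Leadership 86 × 0.19 = 16.34
  Communication 25 × 0.14 = 3.5
  Quality of work 47.5 × 0.18 = 8.55
  Reliability 87 × 0.21 = 18.27
  Initiative 97 × 0.08 = 7.76
Sum = 71.9
71.9 is ≥ 71 and < 91 → Merit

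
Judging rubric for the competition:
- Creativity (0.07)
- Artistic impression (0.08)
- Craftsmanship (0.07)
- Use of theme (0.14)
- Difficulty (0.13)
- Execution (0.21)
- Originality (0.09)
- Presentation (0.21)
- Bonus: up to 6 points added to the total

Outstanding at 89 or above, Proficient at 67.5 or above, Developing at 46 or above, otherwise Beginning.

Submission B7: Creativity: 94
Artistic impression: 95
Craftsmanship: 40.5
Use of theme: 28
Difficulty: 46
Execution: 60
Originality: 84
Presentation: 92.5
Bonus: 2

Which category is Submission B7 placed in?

Proficient

Weighted total:
  Creativity 94 × 0.07 = 6.58
  Artistic impression 95 × 0.08 = 7.6
  Craftsmanship 40.5 × 0.07 = 2.835
  Use of theme 28 × 0.14 = 3.92
  Difficulty 46 × 0.13 = 5.98
  Execution 60 × 0.21 = 12.6
  Originality 84 × 0.09 = 7.56
  Presentation 92.5 × 0.21 = 19.425
Sum = 66.5
Bonus: 66.5 + 2 = 68.5
68.5 is ≥ 67.5 and < 89 → Proficient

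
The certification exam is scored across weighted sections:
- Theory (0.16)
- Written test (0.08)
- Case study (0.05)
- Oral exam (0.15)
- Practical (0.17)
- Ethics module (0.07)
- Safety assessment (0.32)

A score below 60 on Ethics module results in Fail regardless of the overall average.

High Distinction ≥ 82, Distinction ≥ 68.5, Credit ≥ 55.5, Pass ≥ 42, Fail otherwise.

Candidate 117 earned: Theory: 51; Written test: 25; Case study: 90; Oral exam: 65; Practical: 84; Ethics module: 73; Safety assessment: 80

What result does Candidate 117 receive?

Ethics module score 73 ≥ 60: minimum met.
Weighted total:
  Theory 51 × 0.16 = 8.16
  Written test 25 × 0.08 = 2
  Case study 90 × 0.05 = 4.5
  Oral exam 65 × 0.15 = 9.75
  Practical 84 × 0.17 = 14.28
  Ethics module 73 × 0.07 = 5.11
  Safety assessment 80 × 0.32 = 25.6
Sum = 69.4
69.4 is ≥ 68.5 and < 82 → Distinction

Distinction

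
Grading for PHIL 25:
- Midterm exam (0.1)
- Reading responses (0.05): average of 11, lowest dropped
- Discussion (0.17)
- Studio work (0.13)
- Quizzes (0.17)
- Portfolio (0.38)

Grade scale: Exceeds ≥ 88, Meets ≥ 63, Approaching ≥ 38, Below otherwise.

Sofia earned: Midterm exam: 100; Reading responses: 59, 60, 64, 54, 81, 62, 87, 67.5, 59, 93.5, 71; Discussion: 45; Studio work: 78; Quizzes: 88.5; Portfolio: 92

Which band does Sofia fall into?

Reading responses: drop 54 → average of remaining 10 = 704/10 = 70.4
Weighted total:
  Midterm exam 100 × 0.1 = 10
  Reading responses 70.4 × 0.05 = 3.52
  Discussion 45 × 0.17 = 7.65
  Studio work 78 × 0.13 = 10.14
  Quizzes 88.5 × 0.17 = 15.045
  Portfolio 92 × 0.38 = 34.96
Sum = 81.315
81.315 is ≥ 63 and < 88 → Meets

Meets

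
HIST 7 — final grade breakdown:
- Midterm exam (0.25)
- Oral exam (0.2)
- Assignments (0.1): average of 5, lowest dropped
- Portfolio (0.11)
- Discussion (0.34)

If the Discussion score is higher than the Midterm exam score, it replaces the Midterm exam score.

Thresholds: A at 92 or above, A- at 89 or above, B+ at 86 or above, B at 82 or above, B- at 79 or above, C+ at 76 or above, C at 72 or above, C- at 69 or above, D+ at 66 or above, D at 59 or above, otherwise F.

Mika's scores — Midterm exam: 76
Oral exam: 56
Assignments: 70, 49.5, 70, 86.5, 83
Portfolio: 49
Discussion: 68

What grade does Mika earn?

D+

Assignments: drop 49.5 → average of remaining 4 = 309.5/4 = 77.375
Discussion (68) ≤ Midterm exam (76), so Midterm exam stays at 76.
Weighted total:
  Midterm exam 76 × 0.25 = 19
  Oral exam 56 × 0.2 = 11.2
  Assignments 77.375 × 0.1 = 7.7375
  Portfolio 49 × 0.11 = 5.39
  Discussion 68 × 0.34 = 23.12
Sum = 66.4475
66.4475 is ≥ 66 and < 69 → D+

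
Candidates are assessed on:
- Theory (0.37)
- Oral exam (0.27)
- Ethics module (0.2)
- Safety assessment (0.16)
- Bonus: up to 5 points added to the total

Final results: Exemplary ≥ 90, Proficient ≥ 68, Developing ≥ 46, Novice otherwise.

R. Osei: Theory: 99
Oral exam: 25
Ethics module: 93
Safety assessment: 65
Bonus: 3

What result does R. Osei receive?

Proficient

Weighted total:
  Theory 99 × 0.37 = 36.63
  Oral exam 25 × 0.27 = 6.75
  Ethics module 93 × 0.2 = 18.6
  Safety assessment 65 × 0.16 = 10.4
Sum = 72.38
Bonus: 72.38 + 3 = 75.38
75.38 is ≥ 68 and < 90 → Proficient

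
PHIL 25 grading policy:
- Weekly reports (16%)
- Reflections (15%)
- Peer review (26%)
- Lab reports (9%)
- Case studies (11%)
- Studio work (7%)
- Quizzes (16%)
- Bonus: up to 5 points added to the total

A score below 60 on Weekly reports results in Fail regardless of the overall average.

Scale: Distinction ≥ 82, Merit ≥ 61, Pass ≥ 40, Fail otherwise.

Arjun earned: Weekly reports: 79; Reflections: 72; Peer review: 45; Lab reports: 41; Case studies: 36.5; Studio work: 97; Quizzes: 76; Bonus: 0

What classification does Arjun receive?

Merit

Weekly reports score 79 ≥ 60: minimum met.
Weighted total:
  Weekly reports 79 × 0.16 = 12.64
  Reflections 72 × 0.15 = 10.8
  Peer review 45 × 0.26 = 11.7
  Lab reports 41 × 0.09 = 3.69
  Case studies 36.5 × 0.11 = 4.015
  Studio work 97 × 0.07 = 6.79
  Quizzes 76 × 0.16 = 12.16
Sum = 61.795
Bonus: 61.795 + 0 = 61.795
61.795 is ≥ 61 and < 82 → Merit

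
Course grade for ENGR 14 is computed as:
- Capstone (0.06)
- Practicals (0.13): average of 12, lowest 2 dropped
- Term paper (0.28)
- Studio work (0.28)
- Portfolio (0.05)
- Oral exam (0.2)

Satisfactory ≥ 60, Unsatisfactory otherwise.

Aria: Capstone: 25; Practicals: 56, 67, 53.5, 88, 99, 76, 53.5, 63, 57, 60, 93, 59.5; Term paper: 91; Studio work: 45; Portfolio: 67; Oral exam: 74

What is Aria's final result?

Satisfactory

Practicals: drop 53.5, 53.5 → average of remaining 10 = 718.5/10 = 71.85
Weighted total:
  Capstone 25 × 0.06 = 1.5
  Practicals 71.85 × 0.13 = 9.3405
  Term paper 91 × 0.28 = 25.48
  Studio work 45 × 0.28 = 12.6
  Portfolio 67 × 0.05 = 3.35
  Oral exam 74 × 0.2 = 14.8
Sum = 67.0705
67.0705 ≥ 60 → Satisfactory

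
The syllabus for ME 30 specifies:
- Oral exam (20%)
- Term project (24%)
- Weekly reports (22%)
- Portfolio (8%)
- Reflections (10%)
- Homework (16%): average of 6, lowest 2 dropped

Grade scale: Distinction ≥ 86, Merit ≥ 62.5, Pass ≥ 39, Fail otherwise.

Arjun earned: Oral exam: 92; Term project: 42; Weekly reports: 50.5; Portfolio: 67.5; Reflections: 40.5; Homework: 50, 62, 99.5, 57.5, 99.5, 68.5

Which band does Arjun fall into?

Pass

Homework: drop 50, 57.5 → average of remaining 4 = 329.5/4 = 82.375
Weighted total:
  Oral exam 92 × 0.2 = 18.4
  Term project 42 × 0.24 = 10.08
  Weekly reports 50.5 × 0.22 = 11.11
  Portfolio 67.5 × 0.08 = 5.4
  Reflections 40.5 × 0.1 = 4.05
  Homework 82.375 × 0.16 = 13.18
Sum = 62.22
62.22 is ≥ 39 and < 62.5 → Pass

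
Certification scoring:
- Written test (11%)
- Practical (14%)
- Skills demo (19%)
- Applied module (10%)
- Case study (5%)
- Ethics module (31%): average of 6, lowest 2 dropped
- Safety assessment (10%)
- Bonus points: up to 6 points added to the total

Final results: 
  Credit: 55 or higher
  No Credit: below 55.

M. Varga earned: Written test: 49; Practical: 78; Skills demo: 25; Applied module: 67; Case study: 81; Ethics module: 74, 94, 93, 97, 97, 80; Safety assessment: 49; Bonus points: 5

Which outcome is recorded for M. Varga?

Credit

Ethics module: drop 74, 80 → average of remaining 4 = 381/4 = 95.25
Weighted total:
  Written test 49 × 0.11 = 5.39
  Practical 78 × 0.14 = 10.92
  Skills demo 25 × 0.19 = 4.75
  Applied module 67 × 0.1 = 6.7
  Case study 81 × 0.05 = 4.05
  Ethics module 95.25 × 0.31 = 29.5275
  Safety assessment 49 × 0.1 = 4.9
Sum = 66.2375
Bonus points: 66.2375 + 5 = 71.2375
71.2375 ≥ 55 → Credit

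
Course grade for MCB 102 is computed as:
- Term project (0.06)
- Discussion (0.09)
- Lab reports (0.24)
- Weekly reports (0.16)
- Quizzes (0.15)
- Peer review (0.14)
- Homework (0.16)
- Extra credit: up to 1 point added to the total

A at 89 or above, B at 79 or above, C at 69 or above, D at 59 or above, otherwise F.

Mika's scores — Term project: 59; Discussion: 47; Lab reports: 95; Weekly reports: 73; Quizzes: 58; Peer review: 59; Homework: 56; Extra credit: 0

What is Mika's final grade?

D

Weighted total:
  Term project 59 × 0.06 = 3.54
  Discussion 47 × 0.09 = 4.23
  Lab reports 95 × 0.24 = 22.8
  Weekly reports 73 × 0.16 = 11.68
  Quizzes 58 × 0.15 = 8.7
  Peer review 59 × 0.14 = 8.26
  Homework 56 × 0.16 = 8.96
Sum = 68.17
Extra credit: 68.17 + 0 = 68.17
68.17 is ≥ 59 and < 69 → D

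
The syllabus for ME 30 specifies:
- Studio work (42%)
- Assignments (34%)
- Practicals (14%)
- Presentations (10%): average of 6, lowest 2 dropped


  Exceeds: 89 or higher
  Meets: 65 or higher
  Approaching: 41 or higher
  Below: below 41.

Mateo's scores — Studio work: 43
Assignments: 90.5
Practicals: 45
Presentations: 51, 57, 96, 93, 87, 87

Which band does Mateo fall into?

Approaching

Presentations: drop 51, 57 → average of remaining 4 = 363/4 = 90.75
Weighted total:
  Studio work 43 × 0.42 = 18.06
  Assignments 90.5 × 0.34 = 30.77
  Practicals 45 × 0.14 = 6.3
  Presentations 90.75 × 0.1 = 9.075
Sum = 64.205
64.205 is ≥ 41 and < 65 → Approaching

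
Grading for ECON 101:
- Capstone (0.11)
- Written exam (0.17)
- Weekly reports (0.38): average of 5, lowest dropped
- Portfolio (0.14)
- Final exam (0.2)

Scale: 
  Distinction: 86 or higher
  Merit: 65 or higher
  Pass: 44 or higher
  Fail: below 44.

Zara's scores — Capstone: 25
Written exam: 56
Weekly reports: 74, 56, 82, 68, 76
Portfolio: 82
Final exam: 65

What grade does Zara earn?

Merit

Weekly reports: drop 56 → average of remaining 4 = 300/4 = 75
Weighted total:
  Capstone 25 × 0.11 = 2.75
  Written exam 56 × 0.17 = 9.52
  Weekly reports 75 × 0.38 = 28.5
  Portfolio 82 × 0.14 = 11.48
  Final exam 65 × 0.2 = 13
Sum = 65.25
65.25 is ≥ 65 and < 86 → Merit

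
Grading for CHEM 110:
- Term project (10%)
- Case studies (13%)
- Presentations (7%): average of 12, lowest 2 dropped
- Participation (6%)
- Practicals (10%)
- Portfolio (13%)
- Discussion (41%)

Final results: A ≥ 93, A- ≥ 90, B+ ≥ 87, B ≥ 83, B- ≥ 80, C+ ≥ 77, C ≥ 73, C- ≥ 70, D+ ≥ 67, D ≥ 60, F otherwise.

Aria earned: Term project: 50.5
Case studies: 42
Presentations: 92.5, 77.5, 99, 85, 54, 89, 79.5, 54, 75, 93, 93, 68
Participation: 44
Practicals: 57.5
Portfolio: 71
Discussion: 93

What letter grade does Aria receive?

Presentations: drop 54, 54 → average of remaining 10 = 851.5/10 = 85.15
Weighted total:
  Term project 50.5 × 0.1 = 5.05
  Case studies 42 × 0.13 = 5.46
  Presentations 85.15 × 0.07 = 5.9605
  Participation 44 × 0.06 = 2.64
  Practicals 57.5 × 0.1 = 5.75
  Portfolio 71 × 0.13 = 9.23
  Discussion 93 × 0.41 = 38.13
Sum = 72.2205
72.2205 is ≥ 70 and < 73 → C-

C-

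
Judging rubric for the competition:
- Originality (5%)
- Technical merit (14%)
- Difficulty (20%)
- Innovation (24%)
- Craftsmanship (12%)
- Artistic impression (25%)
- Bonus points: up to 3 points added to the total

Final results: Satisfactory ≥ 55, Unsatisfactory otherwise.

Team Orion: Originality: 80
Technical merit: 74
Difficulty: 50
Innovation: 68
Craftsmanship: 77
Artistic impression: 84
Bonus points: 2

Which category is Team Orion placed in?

Satisfactory

Weighted total:
  Originality 80 × 0.05 = 4
  Technical merit 74 × 0.14 = 10.36
  Difficulty 50 × 0.2 = 10
  Innovation 68 × 0.24 = 16.32
  Craftsmanship 77 × 0.12 = 9.24
  Artistic impression 84 × 0.25 = 21
Sum = 70.92
Bonus points: 70.92 + 2 = 72.92
72.92 ≥ 55 → Satisfactory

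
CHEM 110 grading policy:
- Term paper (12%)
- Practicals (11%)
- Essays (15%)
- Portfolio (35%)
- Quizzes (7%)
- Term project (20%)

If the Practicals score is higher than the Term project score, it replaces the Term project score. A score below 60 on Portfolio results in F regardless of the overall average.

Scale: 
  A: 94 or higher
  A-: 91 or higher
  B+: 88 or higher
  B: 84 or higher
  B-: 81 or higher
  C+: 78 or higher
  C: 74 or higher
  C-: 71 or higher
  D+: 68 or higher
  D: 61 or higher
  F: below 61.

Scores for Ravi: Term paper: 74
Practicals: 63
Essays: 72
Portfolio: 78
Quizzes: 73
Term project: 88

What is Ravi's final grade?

Practicals (63) ≤ Term project (88), so Term project stays at 88.
Portfolio score 78 ≥ 60: minimum met.
Weighted total:
  Term paper 74 × 0.12 = 8.88
  Practicals 63 × 0.11 = 6.93
  Essays 72 × 0.15 = 10.8
  Portfolio 78 × 0.35 = 27.3
  Quizzes 73 × 0.07 = 5.11
  Term project 88 × 0.2 = 17.6
Sum = 76.62
76.62 is ≥ 74 and < 78 → C

C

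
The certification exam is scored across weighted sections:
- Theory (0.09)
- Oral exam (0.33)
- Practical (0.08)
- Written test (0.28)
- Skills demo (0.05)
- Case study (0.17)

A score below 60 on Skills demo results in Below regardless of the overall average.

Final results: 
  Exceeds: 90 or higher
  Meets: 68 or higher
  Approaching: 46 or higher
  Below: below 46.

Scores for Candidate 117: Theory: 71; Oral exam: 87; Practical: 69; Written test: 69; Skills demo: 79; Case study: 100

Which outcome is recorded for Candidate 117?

Skills demo score 79 ≥ 60: minimum met.
Weighted total:
  Theory 71 × 0.09 = 6.39
  Oral exam 87 × 0.33 = 28.71
  Practical 69 × 0.08 = 5.52
  Written test 69 × 0.28 = 19.32
  Skills demo 79 × 0.05 = 3.95
  Case study 100 × 0.17 = 17
Sum = 80.89
80.89 is ≥ 68 and < 90 → Meets

Meets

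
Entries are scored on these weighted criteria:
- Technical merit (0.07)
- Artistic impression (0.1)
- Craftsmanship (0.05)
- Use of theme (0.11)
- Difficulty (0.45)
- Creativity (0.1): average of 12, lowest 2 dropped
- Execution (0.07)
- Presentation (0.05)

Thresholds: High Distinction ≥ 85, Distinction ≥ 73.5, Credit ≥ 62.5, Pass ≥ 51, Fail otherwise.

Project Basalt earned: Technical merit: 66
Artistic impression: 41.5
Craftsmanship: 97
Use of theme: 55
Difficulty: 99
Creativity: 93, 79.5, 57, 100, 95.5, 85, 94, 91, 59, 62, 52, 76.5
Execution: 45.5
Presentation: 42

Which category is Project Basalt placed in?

Creativity: drop 52, 57 → average of remaining 10 = 835.5/10 = 83.55
Weighted total:
  Technical merit 66 × 0.07 = 4.62
  Artistic impression 41.5 × 0.1 = 4.15
  Craftsmanship 97 × 0.05 = 4.85
  Use of theme 55 × 0.11 = 6.05
  Difficulty 99 × 0.45 = 44.55
  Creativity 83.55 × 0.1 = 8.355
  Execution 45.5 × 0.07 = 3.185
  Presentation 42 × 0.05 = 2.1
Sum = 77.86
77.86 is ≥ 73.5 and < 85 → Distinction

Distinction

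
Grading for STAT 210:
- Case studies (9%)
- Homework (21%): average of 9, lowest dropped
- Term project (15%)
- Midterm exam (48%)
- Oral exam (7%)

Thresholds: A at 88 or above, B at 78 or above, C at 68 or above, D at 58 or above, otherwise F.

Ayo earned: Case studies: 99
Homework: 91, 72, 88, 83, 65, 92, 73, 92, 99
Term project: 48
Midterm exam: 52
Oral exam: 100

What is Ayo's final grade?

D

Homework: drop 65 → average of remaining 8 = 690/8 = 86.25
Weighted total:
  Case studies 99 × 0.09 = 8.91
  Homework 86.25 × 0.21 = 18.1125
  Term project 48 × 0.15 = 7.2
  Midterm exam 52 × 0.48 = 24.96
  Oral exam 100 × 0.07 = 7
Sum = 66.1825
66.1825 is ≥ 58 and < 68 → D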